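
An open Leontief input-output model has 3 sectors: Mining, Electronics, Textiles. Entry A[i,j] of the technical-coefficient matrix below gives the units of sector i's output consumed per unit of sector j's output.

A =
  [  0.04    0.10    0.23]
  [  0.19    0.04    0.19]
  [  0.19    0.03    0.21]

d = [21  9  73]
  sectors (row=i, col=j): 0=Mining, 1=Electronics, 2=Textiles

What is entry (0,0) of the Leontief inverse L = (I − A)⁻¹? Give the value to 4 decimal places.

L[0,0] = 1.1392

Form M = I − A:
  [  0.96   -0.10   -0.23]
  [ -0.19    0.96   -0.19]
  [ -0.19   -0.03    0.79]
Leontief inverse L = M⁻¹:
  [  1.1392    0.1300    0.3629]
  [  0.2818    1.0817    0.3422]
  [  0.2847    0.0723    1.3661]
Total output x = L · d:
  x_0 = 1.1392·21 + 0.1300·9 + 0.3629·73 = 51.5888
  x_1 = 0.2818·21 + 1.0817·9 + 0.3422·73 = 40.6348
  x_2 = 0.2847·21 + 0.0723·9 + 1.3661·73 = 106.3556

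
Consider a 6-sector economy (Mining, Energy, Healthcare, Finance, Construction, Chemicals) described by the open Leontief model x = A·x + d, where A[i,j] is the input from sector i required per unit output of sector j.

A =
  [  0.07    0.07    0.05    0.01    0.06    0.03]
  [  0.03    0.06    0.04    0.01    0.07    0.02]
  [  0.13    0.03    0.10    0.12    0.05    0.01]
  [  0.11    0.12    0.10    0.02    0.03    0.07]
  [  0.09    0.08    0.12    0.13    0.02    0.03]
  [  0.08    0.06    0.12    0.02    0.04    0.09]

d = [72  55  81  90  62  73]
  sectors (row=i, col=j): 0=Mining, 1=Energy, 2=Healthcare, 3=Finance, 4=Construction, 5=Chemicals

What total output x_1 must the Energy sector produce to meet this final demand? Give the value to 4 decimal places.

80.3538

Form M = I − A:
  [  0.93   -0.07   -0.05   -0.01   -0.06   -0.03]
  [ -0.03    0.94   -0.04   -0.01   -0.07   -0.02]
  [ -0.13   -0.03    0.90   -0.12   -0.05   -0.01]
  [ -0.11   -0.12   -0.10    0.98   -0.03   -0.07]
  [ -0.09   -0.08   -0.12   -0.13    0.98   -0.03]
  [ -0.08   -0.06   -0.12   -0.02   -0.04    0.91]
Leontief inverse L = M⁻¹:
  [  1.1065    0.0995    0.0867    0.0347    0.0822    0.0450]
  [  0.0599    1.0842    0.0710    0.0326    0.0870    0.0320]
  [  0.1942    0.0808    1.1587    0.1564    0.0830    0.0357]
  [  0.1660    0.1634    0.1548    1.0534    0.0658    0.0940]
  [  0.1565    0.1323    0.1816    0.1665    1.0562    0.0577]
  [  0.1374    0.1003    0.1765    0.0563    0.0718    1.1143]
Total output x = L · d:
  x_0 = 1.1065·72 + 0.0995·55 + 0.0867·81 + 0.0347·90 + 0.0822·62 + 0.0450·73 = 103.6716
  x_1 = 0.0599·72 + 1.0842·55 + 0.0710·81 + 0.0326·90 + 0.0870·62 + 0.0320·73 = 80.3538
  x_2 = 0.1942·72 + 0.0808·55 + 1.1587·81 + 0.1564·90 + 0.0830·62 + 0.0357·73 = 134.1066
  x_3 = 0.1660·72 + 0.1634·55 + 0.1548·81 + 1.0534·90 + 0.0658·62 + 0.0940·73 = 139.2183
  x_4 = 0.1565·72 + 0.1323·55 + 0.1816·81 + 0.1665·90 + 1.0562·62 + 0.0577·73 = 117.9252
  x_5 = 0.1374·72 + 0.1003·55 + 0.1765·81 + 0.0563·90 + 0.0718·62 + 1.1143·73 = 120.5595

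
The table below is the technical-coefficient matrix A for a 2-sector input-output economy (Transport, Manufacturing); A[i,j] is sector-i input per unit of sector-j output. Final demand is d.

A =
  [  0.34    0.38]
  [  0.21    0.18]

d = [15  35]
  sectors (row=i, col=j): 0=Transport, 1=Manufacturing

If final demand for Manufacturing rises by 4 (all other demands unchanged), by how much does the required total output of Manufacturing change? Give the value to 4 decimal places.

5.7217

Form M = I − A:
  [  0.66   -0.38]
  [ -0.21    0.82]
Leontief inverse L = M⁻¹:
  [  1.7772    0.8236]
  [  0.4551    1.4304]
Total output x = L · d:
  x_0 = 1.7772·15 + 0.8236·35 = 55.4833
  x_1 = 0.4551·15 + 1.4304·35 = 56.8921
Δx_1 = L[1,1] · Δd_1 = 1.4304 · 4 = 5.7217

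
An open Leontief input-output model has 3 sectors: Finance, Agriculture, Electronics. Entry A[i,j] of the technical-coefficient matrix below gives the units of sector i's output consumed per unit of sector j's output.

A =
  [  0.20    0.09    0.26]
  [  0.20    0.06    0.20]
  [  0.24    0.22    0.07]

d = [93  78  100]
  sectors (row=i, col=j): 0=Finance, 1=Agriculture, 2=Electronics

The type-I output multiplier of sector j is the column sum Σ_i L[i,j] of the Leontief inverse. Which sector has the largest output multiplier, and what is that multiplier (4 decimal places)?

Finance (2.3277)

Form M = I − A:
  [  0.80   -0.09   -0.26]
  [ -0.20    0.94   -0.20]
  [ -0.24   -0.22    0.93]
Leontief inverse L = M⁻¹:
  [  1.4489    0.2459    0.4579]
  [  0.4084    1.1895    0.3700]
  [  0.4705    0.3448    1.2810]
Total output x = L · d:
  x_0 = 1.4489·93 + 0.2459·78 + 0.4579·100 = 199.7173
  x_1 = 0.4084·93 + 1.1895·78 + 0.3700·100 = 167.7594
  x_2 = 0.4705·93 + 0.3448·78 + 1.2810·100 = 198.7518
Output multipliers (column sums of L):
  Finance: 2.3277
  Agriculture: 1.7803
  Electronics: 2.1089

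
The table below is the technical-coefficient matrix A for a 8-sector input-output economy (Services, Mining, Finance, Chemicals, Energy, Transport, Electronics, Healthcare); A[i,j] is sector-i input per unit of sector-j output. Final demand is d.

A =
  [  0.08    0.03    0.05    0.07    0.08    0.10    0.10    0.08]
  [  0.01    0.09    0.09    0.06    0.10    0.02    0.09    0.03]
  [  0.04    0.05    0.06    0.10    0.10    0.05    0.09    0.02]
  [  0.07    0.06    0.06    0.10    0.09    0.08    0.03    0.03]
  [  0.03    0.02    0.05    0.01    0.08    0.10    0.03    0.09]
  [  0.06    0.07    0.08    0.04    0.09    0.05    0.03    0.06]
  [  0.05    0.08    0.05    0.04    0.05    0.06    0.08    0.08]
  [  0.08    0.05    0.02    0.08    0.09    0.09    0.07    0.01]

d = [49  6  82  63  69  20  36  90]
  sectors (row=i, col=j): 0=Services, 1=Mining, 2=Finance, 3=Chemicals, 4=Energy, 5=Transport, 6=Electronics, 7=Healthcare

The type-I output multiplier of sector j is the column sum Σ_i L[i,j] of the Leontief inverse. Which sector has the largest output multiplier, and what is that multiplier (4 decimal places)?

Form M = I − A:
  [  0.92   -0.03   -0.05   -0.07   -0.08   -0.10   -0.10   -0.08]
  [ -0.01    0.91   -0.09   -0.06   -0.10   -0.02   -0.09   -0.03]
  [ -0.04   -0.05    0.94   -0.10   -0.10   -0.05   -0.09   -0.02]
  [ -0.07   -0.06   -0.06    0.90   -0.09   -0.08   -0.03   -0.03]
  [ -0.03   -0.02   -0.05   -0.01    0.92   -0.10   -0.03   -0.09]
  [ -0.06   -0.07   -0.08   -0.04   -0.09    0.95   -0.03   -0.06]
  [ -0.05   -0.08   -0.05   -0.04   -0.05   -0.06    0.92   -0.08]
  [ -0.08   -0.05   -0.02   -0.08   -0.09   -0.09   -0.07    0.99]
Leontief inverse L = M⁻¹:
  [  1.1430    0.0941    0.1158    0.1385    0.1770    0.1831    0.1719    0.1428]
  [  0.0540    1.1443    0.1462    0.1162    0.1804    0.0832    0.1505    0.0791]
  [  0.0903    0.1054    1.1184    0.1589    0.1835    0.1198    0.1502    0.0740]
  [  0.1229    0.1156    0.1209    1.1621    0.1781    0.1521    0.0915    0.0839]
  [  0.0723    0.0626    0.0947    0.0552    1.1482    0.1568    0.0776    0.1315]
  [  0.1072    0.1207    0.1346    0.0965    0.1711    1.1156    0.0900    0.1084]
  [  0.0993    0.1356    0.1057    0.0978    0.1314    0.1253    1.1427    0.1291]
  [  0.1302    0.1031    0.0774    0.1349    0.1707    0.1582    0.1280    1.0648]
Total output x = L · d:
  x_0 = 1.1430·49 + 0.0941·6 + 0.1158·82 + 0.1385·63 + 0.1770·69 + 0.1831·20 + 0.1719·36 + 0.1428·90 = 109.7121
  x_1 = 0.0540·49 + 1.1443·6 + 0.1462·82 + 0.1162·63 + 0.1804·69 + 0.0832·20 + 0.1505·36 + 0.0791·90 = 55.4733
  x_2 = 0.0903·49 + 0.1054·6 + 1.1184·82 + 0.1589·63 + 0.1835·69 + 0.1198·20 + 0.1502·36 + 0.0740·90 = 133.9030
  x_3 = 0.1229·49 + 0.1156·6 + 0.1209·82 + 1.1621·63 + 0.1781·69 + 0.1521·20 + 0.0915·36 + 0.0839·90 = 116.0153
  x_4 = 0.0723·49 + 0.0626·6 + 0.0947·82 + 0.0552·63 + 1.1482·69 + 0.1568·20 + 0.0776·36 + 0.1315·90 = 112.1440
  x_5 = 0.1072·49 + 0.1207·6 + 0.1346·82 + 0.0965·63 + 0.1711·69 + 1.1156·20 + 0.0900·36 + 0.1084·90 = 70.2010
  x_6 = 0.0993·49 + 0.1356·6 + 0.1057·82 + 0.0978·63 + 0.1314·69 + 0.1253·20 + 1.1427·36 + 0.1291·90 = 84.8447
  x_7 = 0.1302·49 + 0.1031·6 + 0.0774·82 + 0.1349·63 + 0.1707·69 + 0.1582·20 + 0.1280·36 + 1.0648·90 = 137.2324
Output multipliers (column sums of L):
  Services: 1.8192
  Mining: 1.8815
  Finance: 1.9137
  Chemicals: 1.9600
  Energy: 2.3405
  Transport: 2.0942
  Electronics: 2.0025
  Healthcare: 1.8137

Energy (2.3405)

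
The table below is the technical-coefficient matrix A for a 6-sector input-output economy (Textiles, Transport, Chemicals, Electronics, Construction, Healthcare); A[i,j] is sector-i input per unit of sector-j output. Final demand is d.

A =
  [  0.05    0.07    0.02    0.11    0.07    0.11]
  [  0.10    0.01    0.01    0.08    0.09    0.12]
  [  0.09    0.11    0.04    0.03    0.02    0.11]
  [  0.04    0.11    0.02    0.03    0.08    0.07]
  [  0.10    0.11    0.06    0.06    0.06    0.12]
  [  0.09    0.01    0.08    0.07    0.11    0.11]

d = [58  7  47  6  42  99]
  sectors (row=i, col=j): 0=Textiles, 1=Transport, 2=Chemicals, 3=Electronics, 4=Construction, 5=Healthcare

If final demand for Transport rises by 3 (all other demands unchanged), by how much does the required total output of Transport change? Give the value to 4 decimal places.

3.1759

Form M = I − A:
  [  0.95   -0.07   -0.02   -0.11   -0.07   -0.11]
  [ -0.10    0.99   -0.01   -0.08   -0.09   -0.12]
  [ -0.09   -0.11    0.96   -0.03   -0.02   -0.11]
  [ -0.04   -0.11   -0.02    0.97   -0.08   -0.07]
  [ -0.10   -0.11   -0.06   -0.06    0.94   -0.12]
  [ -0.09   -0.01   -0.08   -0.07   -0.11    0.89]
Leontief inverse L = M⁻¹:
  [  1.1083    0.1182    0.0516    0.1588    0.1306    0.1894]
  [  0.1552    1.0586    0.0427    0.1296    0.1479    0.1973]
  [  0.1459    0.1483    1.0683    0.0800    0.0764    0.1867]
  [  0.0916    0.1465    0.0454    1.0728    0.1293    0.1385]
  [  0.1711    0.1641    0.0965    0.1215    1.1301    0.2171]
  [  0.1553    0.0690    0.1172    0.1241    0.1716    1.1995]
Total output x = L · d:
  x_0 = 1.1083·58 + 0.1182·7 + 0.0516·47 + 0.1588·6 + 0.1306·42 + 0.1894·99 = 92.7232
  x_1 = 0.1552·58 + 1.0586·7 + 0.0427·47 + 0.1296·6 + 0.1479·42 + 0.1973·99 = 44.9450
  x_2 = 0.1459·58 + 0.1483·7 + 1.0683·47 + 0.0800·6 + 0.0764·42 + 0.1867·99 = 81.8784
  x_3 = 0.0916·58 + 0.1465·7 + 0.0454·47 + 1.0728·6 + 0.1293·42 + 0.1385·99 = 34.0544
  x_4 = 0.1711·58 + 0.1641·7 + 0.0965·47 + 0.1215·6 + 1.1301·42 + 0.2171·99 = 85.2936
  x_5 = 0.1553·58 + 0.0690·7 + 0.1172·47 + 0.1241·6 + 0.1716·42 + 1.1995·99 = 141.6977
Δx_1 = L[1,1] · Δd_1 = 1.0586 · 3 = 3.1759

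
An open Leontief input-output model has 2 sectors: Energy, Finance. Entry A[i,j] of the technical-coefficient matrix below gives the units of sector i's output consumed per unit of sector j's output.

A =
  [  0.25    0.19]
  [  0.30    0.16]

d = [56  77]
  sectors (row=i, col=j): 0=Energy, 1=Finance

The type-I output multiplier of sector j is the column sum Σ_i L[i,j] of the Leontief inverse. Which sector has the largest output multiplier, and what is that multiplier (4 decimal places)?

Form M = I − A:
  [  0.75   -0.19]
  [ -0.30    0.84]
Leontief inverse L = M⁻¹:
  [  1.4660    0.3316]
  [  0.5236    1.3089]
Total output x = L · d:
  x_0 = 1.4660·56 + 0.3316·77 = 107.6265
  x_1 = 0.5236·56 + 1.3089·77 = 130.1047
Output multipliers (column sums of L):
  Energy: 1.9895
  Finance: 1.6405

Energy (1.9895)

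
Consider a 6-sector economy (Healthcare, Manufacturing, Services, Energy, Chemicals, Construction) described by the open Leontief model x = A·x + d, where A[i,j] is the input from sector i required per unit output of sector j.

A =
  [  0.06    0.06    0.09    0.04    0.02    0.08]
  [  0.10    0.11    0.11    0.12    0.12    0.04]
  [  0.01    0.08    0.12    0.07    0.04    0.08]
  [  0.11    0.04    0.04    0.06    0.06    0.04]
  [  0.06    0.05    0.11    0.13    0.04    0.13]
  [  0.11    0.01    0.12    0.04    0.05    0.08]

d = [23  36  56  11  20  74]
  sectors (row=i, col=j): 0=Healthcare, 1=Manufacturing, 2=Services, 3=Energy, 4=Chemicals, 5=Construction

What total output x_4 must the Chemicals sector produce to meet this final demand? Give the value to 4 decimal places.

Form M = I − A:
  [  0.94   -0.06   -0.09   -0.04   -0.02   -0.08]
  [ -0.10    0.89   -0.11   -0.12   -0.12   -0.04]
  [ -0.01   -0.08    0.88   -0.07   -0.04   -0.08]
  [ -0.11   -0.04   -0.04    0.94   -0.06   -0.04]
  [ -0.06   -0.05   -0.11   -0.13    0.96   -0.13]
  [ -0.11   -0.01   -0.12   -0.04   -0.05    0.92]
Leontief inverse L = M⁻¹:
  [  1.1034    0.0962    0.1523    0.0832    0.0530    0.1245]
  [  0.1763    1.1751    0.2127    0.2031    0.1783    0.1189]
  [  0.0607    0.1228    1.1915    0.1237    0.0808    0.1310]
  [  0.1539    0.0748    0.0982    1.1034    0.0901    0.0859]
  [  0.1270    0.0980    0.1963    0.1911    1.0868    0.1942]
  [  0.1554    0.0489    0.1909    0.0867    0.0818    1.1345]
Total output x = L · d:
  x_0 = 1.1034·23 + 0.0962·36 + 0.1523·56 + 0.0832·11 + 0.0530·20 + 0.1245·74 = 48.5539
  x_1 = 0.1763·23 + 1.1751·36 + 0.2127·56 + 0.2031·11 + 0.1783·20 + 0.1189·74 = 72.8688
  x_2 = 0.0607·23 + 0.1228·36 + 1.1915·56 + 0.1237·11 + 0.0808·20 + 0.1310·74 = 85.2139
  x_3 = 0.1539·23 + 0.0748·36 + 0.0982·56 + 1.1034·11 + 0.0901·20 + 0.0859·74 = 32.0277
  x_4 = 0.1270·23 + 0.0980·36 + 0.1963·56 + 0.1911·11 + 1.0868·20 + 0.1942·74 = 55.6533
  x_5 = 0.1554·23 + 0.0489·36 + 0.1909·56 + 0.0867·11 + 0.0818·20 + 1.1345·74 = 102.5642

55.6533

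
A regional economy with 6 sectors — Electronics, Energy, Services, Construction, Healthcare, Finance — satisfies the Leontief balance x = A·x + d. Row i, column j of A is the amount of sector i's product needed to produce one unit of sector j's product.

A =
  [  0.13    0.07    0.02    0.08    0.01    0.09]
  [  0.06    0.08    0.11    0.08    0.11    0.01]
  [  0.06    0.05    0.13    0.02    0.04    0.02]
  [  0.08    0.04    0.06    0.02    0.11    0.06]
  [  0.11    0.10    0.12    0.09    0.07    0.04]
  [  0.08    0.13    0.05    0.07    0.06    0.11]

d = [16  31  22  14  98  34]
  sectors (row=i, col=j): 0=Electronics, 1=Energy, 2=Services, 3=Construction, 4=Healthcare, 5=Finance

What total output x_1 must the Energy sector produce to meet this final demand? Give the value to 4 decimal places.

60.2683

Form M = I − A:
  [  0.87   -0.07   -0.02   -0.08   -0.01   -0.09]
  [ -0.06    0.92   -0.11   -0.08   -0.11   -0.01]
  [ -0.06   -0.05    0.87   -0.02   -0.04   -0.02]
  [ -0.08   -0.04   -0.06    0.98   -0.11   -0.06]
  [ -0.11   -0.10   -0.12   -0.09    0.93   -0.04]
  [ -0.08   -0.13   -0.05   -0.07   -0.06    0.89]
Leontief inverse L = M⁻¹:
  [  1.1931    0.1246    0.0668    0.1235    0.0537    0.1343]
  [  0.1267    1.1357    0.1799    0.1248    0.1611    0.0453]
  [  0.1050    0.0882    1.1788    0.0495    0.0710    0.0446]
  [  0.1397    0.0928    0.1143    1.0623    0.1492    0.0961]
  [  0.1885    0.1658    0.1956    0.1426    1.1277    0.0856]
  [  0.1554    0.2005    0.1207    0.1253    0.1201    1.1581]
Total output x = L · d:
  x_0 = 1.1931·16 + 0.1246·31 + 0.0668·22 + 0.1235·14 + 0.0537·98 + 0.1343·34 = 35.9798
  x_1 = 0.1267·16 + 1.1357·31 + 0.1799·22 + 0.1248·14 + 0.1611·98 + 0.0453·34 = 60.2683
  x_2 = 0.1050·16 + 0.0882·31 + 1.1788·22 + 0.0495·14 + 0.0710·98 + 0.0446·34 = 39.5179
  x_3 = 0.1397·16 + 0.0928·31 + 0.1143·22 + 1.0623·14 + 0.1492·98 + 0.0961·34 = 40.3907
  x_4 = 0.1885·16 + 0.1658·31 + 0.1956·22 + 0.1426·14 + 1.1277·98 + 0.0856·34 = 127.8841
  x_5 = 0.1554·16 + 0.2005·31 + 0.1207·22 + 0.1253·14 + 0.1201·98 + 1.1581·34 = 64.2579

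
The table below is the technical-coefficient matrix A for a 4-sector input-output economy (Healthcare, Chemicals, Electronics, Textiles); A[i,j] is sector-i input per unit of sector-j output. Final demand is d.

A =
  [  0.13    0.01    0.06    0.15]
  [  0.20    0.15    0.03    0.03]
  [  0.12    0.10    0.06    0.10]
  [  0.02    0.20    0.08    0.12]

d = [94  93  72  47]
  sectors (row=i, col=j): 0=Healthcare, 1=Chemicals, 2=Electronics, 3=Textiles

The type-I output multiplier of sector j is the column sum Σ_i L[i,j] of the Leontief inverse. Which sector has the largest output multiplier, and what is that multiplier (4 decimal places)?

Form M = I − A:
  [  0.87   -0.01   -0.06   -0.15]
  [ -0.20    0.85   -0.03   -0.03]
  [ -0.12   -0.10    0.94   -0.10]
  [ -0.02   -0.20   -0.08    0.88]
Leontief inverse L = M⁻¹:
  [  1.1852    0.0760    0.0964    0.2156]
  [  0.2896    1.2107    0.0655    0.0981]
  [  0.1938    0.1696    1.0955    0.1633]
  [  0.1104    0.2923    0.1167    1.1784]
Total output x = L · d:
  x_0 = 1.1852·94 + 0.0760·93 + 0.0964·72 + 0.2156·47 = 135.5467
  x_1 = 0.2896·94 + 1.2107·93 + 0.0655·72 + 0.0981·47 = 149.1365
  x_2 = 0.1938·94 + 0.1696·93 + 1.0955·72 + 0.1633·47 = 120.5463
  x_3 = 0.1104·94 + 0.2923·93 + 0.1167·72 + 1.1784·47 = 101.3431
Output multipliers (column sums of L):
  Healthcare: 1.7790
  Chemicals: 1.7485
  Electronics: 1.3741
  Textiles: 1.6554

Healthcare (1.7790)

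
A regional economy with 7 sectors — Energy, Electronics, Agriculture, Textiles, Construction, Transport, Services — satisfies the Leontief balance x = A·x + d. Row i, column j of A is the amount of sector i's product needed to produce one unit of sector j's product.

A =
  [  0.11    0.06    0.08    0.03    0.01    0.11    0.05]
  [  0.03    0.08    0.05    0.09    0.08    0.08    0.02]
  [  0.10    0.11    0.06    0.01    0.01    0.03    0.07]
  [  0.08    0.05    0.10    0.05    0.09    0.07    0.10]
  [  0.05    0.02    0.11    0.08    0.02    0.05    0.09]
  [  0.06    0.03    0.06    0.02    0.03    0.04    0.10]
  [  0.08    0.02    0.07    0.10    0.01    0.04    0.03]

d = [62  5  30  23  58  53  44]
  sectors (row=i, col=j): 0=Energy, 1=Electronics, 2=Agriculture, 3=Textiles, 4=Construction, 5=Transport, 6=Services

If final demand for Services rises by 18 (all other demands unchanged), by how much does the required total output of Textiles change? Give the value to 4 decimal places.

Form M = I − A:
  [  0.89   -0.06   -0.08   -0.03   -0.01   -0.11   -0.05]
  [ -0.03    0.92   -0.05   -0.09   -0.08   -0.08   -0.02]
  [ -0.10   -0.11    0.94   -0.01   -0.01   -0.03   -0.07]
  [ -0.08   -0.05   -0.10    0.95   -0.09   -0.07   -0.10]
  [ -0.05   -0.02   -0.11   -0.08    0.98   -0.05   -0.09]
  [ -0.06   -0.03   -0.06   -0.02   -0.03    0.96   -0.10]
  [ -0.08   -0.02   -0.07   -0.10   -0.01   -0.04    0.97]
Leontief inverse L = M⁻¹:
  [  1.1692    0.1037    0.1331    0.0646    0.0335    0.1573    0.0980]
  [  0.0823    1.1201    0.1064    0.1292    0.1098    0.1242    0.0713]
  [  0.1498    0.1499    1.1059    0.0460    0.0326    0.0737    0.1060]
  [  0.1502    0.0996    0.1683    1.0978    0.1176    0.1236    0.1588]
  [  0.1077    0.0613    0.1627    0.1150    1.0429    0.0909    0.1366]
  [  0.1050    0.0607    0.1015    0.0507    0.0460    1.0736    0.1342]
  [  0.1299    0.0559    0.1162    0.1278    0.0321    0.0788    1.0714]
Total output x = L · d:
  x_0 = 1.1692·62 + 0.1037·5 + 0.1331·30 + 0.0646·23 + 0.0335·58 + 0.1573·53 + 0.0980·44 = 93.0774
  x_1 = 0.0823·62 + 1.1201·5 + 0.1064·30 + 0.1292·23 + 0.1098·58 + 0.1242·53 + 0.0713·44 = 32.9509
  x_2 = 0.1498·62 + 0.1499·5 + 1.1059·30 + 0.0460·23 + 0.0326·58 + 0.0737·53 + 0.1060·44 = 54.7296
  x_3 = 0.1502·62 + 0.0996·5 + 0.1683·30 + 1.0978·23 + 0.1176·58 + 0.1236·53 + 0.1588·44 = 60.4627
  x_4 = 0.1077·62 + 0.0613·5 + 0.1627·30 + 0.1150·23 + 1.0429·58 + 0.0909·53 + 0.1366·44 = 85.8259
  x_5 = 0.1050·62 + 0.0607·5 + 0.1015·30 + 0.0507·23 + 0.0460·58 + 1.0736·53 + 0.1342·44 = 76.4946
  x_6 = 0.1299·62 + 0.0559·5 + 0.1162·30 + 0.1278·23 + 0.0321·58 + 0.0788·53 + 1.0714·44 = 67.9388
Δx_3 = L[3,6] · Δd_6 = 0.1588 · 18 = 2.8578

2.8578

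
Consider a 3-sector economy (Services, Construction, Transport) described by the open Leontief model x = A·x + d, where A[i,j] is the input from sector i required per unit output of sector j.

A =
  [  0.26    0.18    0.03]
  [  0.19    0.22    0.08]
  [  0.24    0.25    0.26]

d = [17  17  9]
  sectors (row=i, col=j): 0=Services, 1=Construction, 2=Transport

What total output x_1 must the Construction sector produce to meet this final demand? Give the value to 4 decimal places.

Form M = I − A:
  [  0.74   -0.18   -0.03]
  [ -0.19    0.78   -0.08]
  [ -0.24   -0.25    0.74]
Leontief inverse L = M⁻¹:
  [  1.4799    0.3737    0.1004]
  [  0.4244    1.4352    0.1724]
  [  0.6233    0.6061    1.4421]
Total output x = L · d:
  x_0 = 1.4799·17 + 0.3737·17 + 0.1004·9 = 32.4137
  x_1 = 0.4244·17 + 1.4352·17 + 0.1724·9 = 33.1653
  x_2 = 0.6233·17 + 0.6061·17 + 1.4421·9 = 33.8792

33.1653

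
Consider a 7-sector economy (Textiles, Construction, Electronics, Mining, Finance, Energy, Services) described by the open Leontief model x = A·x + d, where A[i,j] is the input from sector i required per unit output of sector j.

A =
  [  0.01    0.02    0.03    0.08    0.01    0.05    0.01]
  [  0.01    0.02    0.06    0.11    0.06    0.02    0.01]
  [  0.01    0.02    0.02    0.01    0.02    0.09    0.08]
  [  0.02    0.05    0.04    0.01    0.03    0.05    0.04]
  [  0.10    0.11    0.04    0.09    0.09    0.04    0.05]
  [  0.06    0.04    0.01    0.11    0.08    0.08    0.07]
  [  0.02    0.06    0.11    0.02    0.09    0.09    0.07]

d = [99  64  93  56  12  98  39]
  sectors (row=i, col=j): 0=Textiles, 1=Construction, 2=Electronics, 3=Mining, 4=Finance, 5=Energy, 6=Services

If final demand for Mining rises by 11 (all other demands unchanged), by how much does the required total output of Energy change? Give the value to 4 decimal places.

Form M = I − A:
  [  0.99   -0.02   -0.03   -0.08   -0.01   -0.05   -0.01]
  [ -0.01    0.98   -0.06   -0.11   -0.06   -0.02   -0.01]
  [ -0.01   -0.02    0.98   -0.01   -0.02   -0.09   -0.08]
  [ -0.02   -0.05   -0.04    0.99   -0.03   -0.05   -0.04]
  [ -0.10   -0.11   -0.04   -0.09    0.91   -0.04   -0.05]
  [ -0.06   -0.04   -0.01   -0.11   -0.08    0.92   -0.07]
  [ -0.02   -0.06   -0.11   -0.02   -0.09   -0.09    0.93]
Leontief inverse L = M⁻¹:
  [  1.0202    0.0340    0.0419    0.0972    0.0262    0.0692    0.0257]
  [  0.0257    1.0423    0.0773    0.1318    0.0822    0.0455    0.0316]
  [  0.0257    0.0401    1.0399    0.0366    0.0476    0.1181    0.1032]
  [  0.0331    0.0671    0.0568    1.0349    0.0524    0.0731    0.0588]
  [  0.1260    0.1467    0.0749    0.1409    1.1316    0.0823    0.0825]
  [  0.0865    0.0760    0.0415    0.1535    0.1206    1.1210    0.1028]
  [  0.0479    0.0957    0.1414    0.0657    0.1338    0.1364    1.1093]
Total output x = L · d:
  x_0 = 1.0202·99 + 0.0340·64 + 0.0419·93 + 0.0972·56 + 0.0262·12 + 0.0692·98 + 0.0257·39 = 120.6235
  x_1 = 0.0257·99 + 1.0423·64 + 0.0773·93 + 0.1318·56 + 0.0822·12 + 0.0455·98 + 0.0316·39 = 90.4949
  x_2 = 0.0257·99 + 0.0401·64 + 1.0399·93 + 0.0366·56 + 0.0476·12 + 0.1181·98 + 0.1032·39 = 120.0393
  x_3 = 0.0331·99 + 0.0671·64 + 0.0568·93 + 1.0349·56 + 0.0524·12 + 0.0731·98 + 0.0588·39 = 80.8921
  x_4 = 0.1260·99 + 0.1467·64 + 0.0749·93 + 0.1409·56 + 1.1316·12 + 0.0823·98 + 0.0825·39 = 61.5855
  x_5 = 0.0865·99 + 0.0760·64 + 0.0415·93 + 0.1535·56 + 0.1206·12 + 1.1210·98 + 0.1028·39 = 141.1931
  x_6 = 0.0479·99 + 0.0957·64 + 0.1414·93 + 0.0657·56 + 0.1338·12 + 0.1364·98 + 1.1093·39 = 85.9295
Δx_5 = L[5,3] · Δd_3 = 0.1535 · 11 = 1.6880

1.6880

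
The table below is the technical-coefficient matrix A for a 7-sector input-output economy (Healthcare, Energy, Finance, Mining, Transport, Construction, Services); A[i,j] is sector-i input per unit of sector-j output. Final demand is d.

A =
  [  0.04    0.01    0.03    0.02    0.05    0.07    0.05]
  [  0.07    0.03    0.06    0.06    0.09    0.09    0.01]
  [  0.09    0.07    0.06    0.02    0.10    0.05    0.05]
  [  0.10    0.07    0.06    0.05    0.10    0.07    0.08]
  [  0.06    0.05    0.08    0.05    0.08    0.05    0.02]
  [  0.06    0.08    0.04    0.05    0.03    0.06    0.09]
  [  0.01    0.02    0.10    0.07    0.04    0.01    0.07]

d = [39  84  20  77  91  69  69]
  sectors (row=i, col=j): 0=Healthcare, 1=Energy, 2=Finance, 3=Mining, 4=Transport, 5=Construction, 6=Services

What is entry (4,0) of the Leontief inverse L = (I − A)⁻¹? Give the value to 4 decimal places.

Form M = I − A:
  [  0.96   -0.01   -0.03   -0.02   -0.05   -0.07   -0.05]
  [ -0.07    0.97   -0.06   -0.06   -0.09   -0.09   -0.01]
  [ -0.09   -0.07    0.94   -0.02   -0.10   -0.05   -0.05]
  [ -0.10   -0.07   -0.06    0.95   -0.10   -0.07   -0.08]
  [ -0.06   -0.05   -0.08   -0.05    0.92   -0.05   -0.02]
  [ -0.06   -0.08   -0.04   -0.05   -0.03    0.94   -0.09]
  [ -0.01   -0.02   -0.10   -0.07   -0.04   -0.01    0.93]
Leontief inverse L = M⁻¹:
  [  1.0649    0.0312    0.0571    0.0401    0.0778    0.0933    0.0748]
  [  0.1134    1.0644    0.0994    0.0892    0.1370    0.1301    0.0461]
  [  0.1321    0.1016    1.1033    0.0512    0.1492    0.0909    0.0839]
  [  0.1505    0.1088    0.1130    1.0888    0.1587    0.1185    0.1239]
  [  0.1016    0.0816    0.1186    0.0776    1.1269    0.0880    0.0521]
  [  0.0988    0.1098    0.0819    0.0817    0.0751    1.0975    0.1257]
  [  0.0449    0.0470    0.1359    0.0940    0.0811    0.0381    1.0990]
Total output x = L · d:
  x_0 = 1.0649·39 + 0.0312·84 + 0.0571·20 + 0.0401·77 + 0.0778·91 + 0.0933·69 + 0.0748·69 = 67.0620
  x_1 = 0.1134·39 + 1.0644·84 + 0.0994·20 + 0.0892·77 + 0.1370·91 + 0.1301·69 + 0.0461·69 = 127.3114
  x_2 = 0.1321·39 + 0.1016·84 + 1.1033·20 + 0.0512·77 + 0.1492·91 + 0.0909·69 + 0.0839·69 = 65.3381
  x_3 = 0.1505·39 + 0.1088·84 + 0.1130·20 + 1.0888·77 + 0.1587·91 + 0.1185·69 + 0.1239·69 = 132.2664
  x_4 = 0.1016·39 + 0.0816·84 + 0.1186·20 + 0.0776·77 + 1.1269·91 + 0.0880·69 + 0.0521·69 = 131.3824
  x_5 = 0.0988·39 + 0.1098·84 + 0.0819·20 + 0.0817·77 + 0.0751·91 + 1.0975·69 + 0.1257·69 = 112.2459
  x_6 = 0.0449·39 + 0.0470·84 + 0.1359·20 + 0.0940·77 + 0.0811·91 + 0.0381·69 + 1.0990·69 = 101.4915

L[4,0] = 0.1016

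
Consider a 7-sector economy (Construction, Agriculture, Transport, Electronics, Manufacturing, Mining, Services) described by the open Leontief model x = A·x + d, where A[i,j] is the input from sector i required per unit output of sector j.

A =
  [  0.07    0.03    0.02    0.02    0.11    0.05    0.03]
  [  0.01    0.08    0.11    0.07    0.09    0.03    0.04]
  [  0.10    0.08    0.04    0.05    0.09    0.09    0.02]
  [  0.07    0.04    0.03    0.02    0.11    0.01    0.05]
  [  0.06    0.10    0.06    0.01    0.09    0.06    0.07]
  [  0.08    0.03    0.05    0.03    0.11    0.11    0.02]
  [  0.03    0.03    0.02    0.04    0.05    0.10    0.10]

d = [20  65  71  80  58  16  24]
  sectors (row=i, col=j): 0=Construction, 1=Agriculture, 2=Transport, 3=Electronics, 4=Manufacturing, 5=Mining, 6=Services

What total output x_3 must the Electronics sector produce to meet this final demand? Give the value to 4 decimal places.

105.8594

Form M = I − A:
  [  0.93   -0.03   -0.02   -0.02   -0.11   -0.05   -0.03]
  [ -0.01    0.92   -0.11   -0.07   -0.09   -0.03   -0.04]
  [ -0.10   -0.08    0.96   -0.05   -0.09   -0.09   -0.02]
  [ -0.07   -0.04   -0.03    0.98   -0.11   -0.01   -0.05]
  [ -0.06   -0.10   -0.06   -0.01    0.91   -0.06   -0.07]
  [ -0.08   -0.03   -0.05   -0.03   -0.11    0.89   -0.02]
  [ -0.03   -0.03   -0.02   -0.04   -0.05   -0.10    0.90]
Leontief inverse L = M⁻¹:
  [  1.1036    0.0640    0.0473    0.0362    0.1624    0.0867    0.0572]
  [  0.0545    1.1279    0.1488    0.0963    0.1578    0.0762    0.0746]
  [  0.1477    0.1265    1.0804    0.0754    0.1663    0.1400    0.0548]
  [  0.1018    0.0749    0.0572    1.0370    0.1606    0.0454    0.0791]
  [  0.1031    0.1469    0.1007    0.0373    1.1597    0.1115    0.1070]
  [  0.1270    0.0730    0.0854    0.0516    0.1804    1.1604    0.0521]
  [  0.0662    0.0621    0.0482    0.0600    0.1060    0.1457    1.1320]
Total output x = L · d:
  x_0 = 1.1036·20 + 0.0640·65 + 0.0473·71 + 0.0362·80 + 0.1624·58 + 0.0867·16 + 0.0572·24 = 44.6656
  x_1 = 0.0545·20 + 1.1279·65 + 0.1488·71 + 0.0963·80 + 0.1578·58 + 0.0762·16 + 0.0746·24 = 104.8305
  x_2 = 0.1477·20 + 0.1265·65 + 1.0804·71 + 0.0754·80 + 0.1663·58 + 0.1400·16 + 0.0548·24 = 107.1160
  x_3 = 0.1018·20 + 0.0749·65 + 0.0572·71 + 1.0370·80 + 0.1606·58 + 0.0454·16 + 0.0791·24 = 105.8594
  x_4 = 0.1031·20 + 0.1469·65 + 0.1007·71 + 0.0373·80 + 1.1597·58 + 0.1115·16 + 0.1070·24 = 93.3626
  x_5 = 0.1270·20 + 0.0730·65 + 0.0854·71 + 0.0516·80 + 0.1804·58 + 1.1604·16 + 0.0521·24 = 47.7575
  x_6 = 0.0662·20 + 0.0621·65 + 0.0482·71 + 0.0600·80 + 0.1060·58 + 0.1457·16 + 1.1320·24 = 49.2283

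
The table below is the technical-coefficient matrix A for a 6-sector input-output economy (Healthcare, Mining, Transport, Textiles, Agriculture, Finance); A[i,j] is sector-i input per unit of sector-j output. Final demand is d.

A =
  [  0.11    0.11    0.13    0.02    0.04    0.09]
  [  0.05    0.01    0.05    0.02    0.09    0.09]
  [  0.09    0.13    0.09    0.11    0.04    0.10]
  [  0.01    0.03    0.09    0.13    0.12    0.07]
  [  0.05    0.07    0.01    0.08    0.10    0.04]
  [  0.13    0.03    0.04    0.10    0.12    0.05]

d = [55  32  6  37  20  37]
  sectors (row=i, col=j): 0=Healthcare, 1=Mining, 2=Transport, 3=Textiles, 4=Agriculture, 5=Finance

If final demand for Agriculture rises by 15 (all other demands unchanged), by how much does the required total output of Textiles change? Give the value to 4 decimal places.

2.9069

Form M = I − A:
  [  0.89   -0.11   -0.13   -0.02   -0.04   -0.09]
  [ -0.05    0.99   -0.05   -0.02   -0.09   -0.09]
  [ -0.09   -0.13    0.91   -0.11   -0.04   -0.10]
  [ -0.01   -0.03   -0.09    0.87   -0.12   -0.07]
  [ -0.05   -0.07   -0.01   -0.08    0.90   -0.04]
  [ -0.13   -0.03   -0.04   -0.10   -0.12    0.95]
Leontief inverse L = M⁻¹:
  [  1.1836    0.1724    0.1952    0.0844    0.1111    0.1599]
  [  0.0945    1.0473    0.0845    0.0643    0.1383    0.1276]
  [  0.1627    0.1903    1.1601    0.1864    0.1260    0.1746]
  [  0.0612    0.0791    0.1396    1.2025    0.1938    0.1247]
  [  0.0888    0.1040    0.0471    0.1259    1.1552    0.0811]
  [  0.1894    0.0861    0.0989    0.1639    0.1912    1.1093]
Total output x = L · d:
  x_0 = 1.1836·55 + 0.1724·32 + 0.1952·6 + 0.0844·37 + 0.1111·20 + 0.1599·37 = 83.0459
  x_1 = 0.0945·55 + 1.0473·32 + 0.0845·6 + 0.0643·37 + 0.1383·20 + 0.1276·37 = 49.0874
  x_2 = 0.1627·55 + 0.1903·32 + 1.1601·6 + 0.1864·37 + 0.1260·20 + 0.1746·37 = 37.8731
  x_3 = 0.0612·55 + 0.0791·32 + 0.1396·6 + 1.2025·37 + 0.1938·20 + 0.1247·37 = 59.7146
  x_4 = 0.0888·55 + 0.1040·32 + 0.0471·6 + 0.1259·37 + 1.1552·20 + 0.0811·37 = 39.2582
  x_5 = 0.1894·55 + 0.0861·32 + 0.0989·6 + 0.1639·37 + 0.1912·20 + 1.1093·37 = 64.7010
Δx_3 = L[3,4] · Δd_4 = 0.1938 · 15 = 2.9069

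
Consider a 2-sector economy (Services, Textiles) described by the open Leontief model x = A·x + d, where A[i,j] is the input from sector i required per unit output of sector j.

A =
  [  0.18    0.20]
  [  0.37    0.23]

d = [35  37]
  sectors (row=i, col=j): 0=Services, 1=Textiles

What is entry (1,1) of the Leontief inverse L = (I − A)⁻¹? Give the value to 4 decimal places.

Form M = I − A:
  [  0.82   -0.20]
  [ -0.37    0.77]
Leontief inverse L = M⁻¹:
  [  1.3814    0.3588]
  [  0.6638    1.4711]
Total output x = L · d:
  x_0 = 1.3814·35 + 0.3588·37 = 61.6254
  x_1 = 0.6638·35 + 1.4711·37 = 77.6642

L[1,1] = 1.4711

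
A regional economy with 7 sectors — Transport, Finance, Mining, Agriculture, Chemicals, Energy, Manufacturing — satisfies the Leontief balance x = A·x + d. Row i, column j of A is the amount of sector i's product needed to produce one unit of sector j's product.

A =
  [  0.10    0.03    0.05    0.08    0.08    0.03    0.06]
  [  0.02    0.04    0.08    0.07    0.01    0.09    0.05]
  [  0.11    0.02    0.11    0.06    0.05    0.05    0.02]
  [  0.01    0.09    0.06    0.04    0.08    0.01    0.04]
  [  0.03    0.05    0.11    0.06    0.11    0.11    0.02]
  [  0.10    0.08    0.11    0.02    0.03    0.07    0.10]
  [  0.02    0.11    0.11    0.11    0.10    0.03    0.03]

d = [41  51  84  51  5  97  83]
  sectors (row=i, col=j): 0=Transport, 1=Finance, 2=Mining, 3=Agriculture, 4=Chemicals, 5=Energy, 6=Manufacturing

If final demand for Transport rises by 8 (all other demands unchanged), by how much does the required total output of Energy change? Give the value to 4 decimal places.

1.2614

Form M = I − A:
  [  0.90   -0.03   -0.05   -0.08   -0.08   -0.03   -0.06]
  [ -0.02    0.96   -0.08   -0.07   -0.01   -0.09   -0.05]
  [ -0.11   -0.02    0.89   -0.06   -0.05   -0.05   -0.02]
  [ -0.01   -0.09   -0.06    0.96   -0.08   -0.01   -0.04]
  [ -0.03   -0.05   -0.11   -0.06    0.89   -0.11   -0.02]
  [ -0.10   -0.08   -0.11   -0.02   -0.03    0.93   -0.10]
  [ -0.02   -0.11   -0.11   -0.11   -0.10   -0.03    0.97]
Leontief inverse L = M⁻¹:
  [  1.1427    0.0736    0.1162    0.1283    0.1343    0.0705    0.0922]
  [  0.0591    1.0784    0.1385    0.1070    0.0480    0.1231    0.0802]
  [  0.1603    0.0579    1.1746    0.1051    0.0994    0.0885    0.0526]
  [  0.0390    0.1216    0.1136    1.0763    0.1166    0.0465    0.0626]
  [  0.0853    0.0981    0.1926    0.1094    1.1652    0.1635    0.0597]
  [  0.1577    0.1303    0.1924    0.0796    0.0871    1.1190    0.1409]
  [  0.0665    0.1583    0.1900    0.1625    0.1555    0.0822    1.0655]
Total output x = L · d:
  x_0 = 1.1427·41 + 0.0736·51 + 0.1162·84 + 0.1283·51 + 0.1343·5 + 0.0705·97 + 0.0922·83 = 82.0655
  x_1 = 0.0591·41 + 1.0784·51 + 0.1385·84 + 0.1070·51 + 0.0480·5 + 0.1231·97 + 0.0802·83 = 93.3541
  x_2 = 0.1603·41 + 0.0579·51 + 1.1746·84 + 0.1051·51 + 0.0994·5 + 0.0885·97 + 0.0526·83 = 127.0063
  x_3 = 0.0390·41 + 0.1216·51 + 0.1136·84 + 1.0763·51 + 0.1166·5 + 0.0465·97 + 0.0626·83 = 82.5251
  x_4 = 0.0853·41 + 0.0981·51 + 0.1926·84 + 0.1094·51 + 1.1652·5 + 0.1635·97 + 0.0597·83 = 56.8959
  x_5 = 0.1577·41 + 0.1303·51 + 0.1924·84 + 0.0796·51 + 0.0871·5 + 1.1190·97 + 0.1409·83 = 154.0070
  x_6 = 0.0665·41 + 0.1583·51 + 0.1900·84 + 0.1625·51 + 0.1555·5 + 0.0822·97 + 1.0655·83 = 132.2356
Δx_5 = L[5,0] · Δd_0 = 0.1577 · 8 = 1.2614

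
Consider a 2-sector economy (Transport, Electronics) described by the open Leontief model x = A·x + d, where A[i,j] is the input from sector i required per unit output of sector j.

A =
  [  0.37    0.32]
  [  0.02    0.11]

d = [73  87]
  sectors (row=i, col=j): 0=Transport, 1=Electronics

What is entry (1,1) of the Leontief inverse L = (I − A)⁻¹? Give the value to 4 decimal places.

L[1,1] = 1.1366

Form M = I − A:
  [  0.63   -0.32]
  [ -0.02    0.89]
Leontief inverse L = M⁻¹:
  [  1.6056    0.5773]
  [  0.0361    1.1366]
Total output x = L · d:
  x_0 = 1.6056·73 + 0.5773·87 = 167.4364
  x_1 = 0.0361·73 + 1.1366·87 = 101.5154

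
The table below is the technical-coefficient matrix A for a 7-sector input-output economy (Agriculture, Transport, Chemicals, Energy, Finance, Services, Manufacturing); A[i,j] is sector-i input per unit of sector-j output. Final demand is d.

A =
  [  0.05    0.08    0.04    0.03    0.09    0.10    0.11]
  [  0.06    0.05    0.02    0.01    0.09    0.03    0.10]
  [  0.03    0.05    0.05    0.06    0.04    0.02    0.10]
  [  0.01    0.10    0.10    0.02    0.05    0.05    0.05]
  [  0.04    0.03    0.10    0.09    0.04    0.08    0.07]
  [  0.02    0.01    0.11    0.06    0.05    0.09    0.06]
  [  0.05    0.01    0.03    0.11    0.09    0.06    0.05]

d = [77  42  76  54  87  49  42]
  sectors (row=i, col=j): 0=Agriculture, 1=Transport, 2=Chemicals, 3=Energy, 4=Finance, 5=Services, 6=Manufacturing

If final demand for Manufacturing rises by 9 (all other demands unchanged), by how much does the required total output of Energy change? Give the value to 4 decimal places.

0.8917

Form M = I − A:
  [  0.95   -0.08   -0.04   -0.03   -0.09   -0.10   -0.11]
  [ -0.06    0.95   -0.02   -0.01   -0.09   -0.03   -0.10]
  [ -0.03   -0.05    0.95   -0.06   -0.04   -0.02   -0.10]
  [ -0.01   -0.10   -0.10    0.98   -0.05   -0.05   -0.05]
  [ -0.04   -0.03   -0.10   -0.09    0.96   -0.08   -0.07]
  [ -0.02   -0.01   -0.11   -0.06   -0.05    0.91   -0.06]
  [ -0.05   -0.01   -0.03   -0.11   -0.09   -0.06    0.95]
Leontief inverse L = M⁻¹:
  [  1.0820    0.1127    0.0949    0.0820    0.1443    0.1532    0.1718]
  [  0.0849    1.0745    0.0579    0.0498    0.1310    0.0699    0.1457]
  [  0.0520    0.0761    1.0854    0.0953    0.0783    0.0536    0.1425]
  [  0.0341    0.1260    0.1374    1.0556    0.0893    0.0833    0.0991]
  [  0.0651    0.0643    0.1506    0.1331    1.0851    0.1235    0.1249]
  [  0.0416    0.0381    0.1565    0.1006    0.0882    1.1286    0.1084]
  [  0.0722    0.0427    0.0799    0.1490    0.1302    0.1031    1.0979]
Total output x = L · d:
  x_0 = 1.0820·77 + 0.1127·42 + 0.0949·76 + 0.0820·54 + 0.1443·87 + 0.1532·49 + 0.1718·42 = 126.9619
  x_1 = 0.0849·77 + 1.0745·42 + 0.0579·76 + 0.0498·54 + 0.1310·87 + 0.0699·49 + 0.1457·42 = 79.6923
  x_2 = 0.0520·77 + 0.0761·42 + 1.0854·76 + 0.0953·54 + 0.0783·87 + 0.0536·49 + 0.1425·42 = 110.2610
  x_3 = 0.0341·77 + 0.1260·42 + 0.1374·76 + 1.0556·54 + 0.0893·87 + 0.0833·49 + 0.0991·42 = 91.3762
  x_4 = 0.0651·77 + 0.0643·42 + 0.1506·76 + 0.1331·54 + 1.0851·87 + 0.1235·49 + 0.1249·42 = 132.0515
  x_5 = 0.0416·77 + 0.0381·42 + 0.1565·76 + 0.1006·54 + 0.0882·87 + 1.1286·49 + 0.1084·42 = 89.6572
  x_6 = 0.0722·77 + 0.0427·42 + 0.0799·76 + 0.1490·54 + 0.1302·87 + 0.1031·49 + 1.0979·42 = 83.9666
Δx_3 = L[3,6] · Δd_6 = 0.0991 · 9 = 0.8917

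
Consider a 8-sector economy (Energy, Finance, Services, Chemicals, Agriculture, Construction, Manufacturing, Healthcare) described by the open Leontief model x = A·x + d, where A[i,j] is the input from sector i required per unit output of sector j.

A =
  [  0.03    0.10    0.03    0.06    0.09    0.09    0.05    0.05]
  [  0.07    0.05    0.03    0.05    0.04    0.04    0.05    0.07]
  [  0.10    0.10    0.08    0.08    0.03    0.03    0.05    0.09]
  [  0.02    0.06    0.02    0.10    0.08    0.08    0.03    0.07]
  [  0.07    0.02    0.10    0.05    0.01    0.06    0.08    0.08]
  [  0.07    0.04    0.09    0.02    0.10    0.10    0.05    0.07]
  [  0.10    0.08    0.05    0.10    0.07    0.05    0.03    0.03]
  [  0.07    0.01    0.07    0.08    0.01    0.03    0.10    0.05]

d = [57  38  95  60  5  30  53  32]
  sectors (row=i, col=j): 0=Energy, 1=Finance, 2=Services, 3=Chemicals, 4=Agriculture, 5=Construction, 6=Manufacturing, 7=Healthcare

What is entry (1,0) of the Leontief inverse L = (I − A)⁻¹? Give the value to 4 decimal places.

L[1,0] = 0.1188

Form M = I − A:
  [  0.97   -0.10   -0.03   -0.06   -0.09   -0.09   -0.05   -0.05]
  [ -0.07    0.95   -0.03   -0.05   -0.04   -0.04   -0.05   -0.07]
  [ -0.10   -0.10    0.92   -0.08   -0.03   -0.03   -0.05   -0.09]
  [ -0.02   -0.06   -0.02    0.90   -0.08   -0.08   -0.03   -0.07]
  [ -0.07   -0.02   -0.10   -0.05    0.99   -0.06   -0.08   -0.08]
  [ -0.07   -0.04   -0.09   -0.02   -0.10    0.90   -0.05   -0.07]
  [ -0.10   -0.08   -0.05   -0.10   -0.07   -0.05    0.97   -0.03]
  [ -0.07   -0.01   -0.07   -0.08   -0.01   -0.03   -0.10    0.95]
Leontief inverse L = M⁻¹:
  [  1.0930    0.1510    0.0872    0.1216    0.1414    0.1486    0.1032    0.1120]
  [  0.1188    1.0937    0.0731    0.1024    0.0820    0.0866    0.0928    0.1175]
  [  0.1679    0.1637    1.1376    0.1544    0.0875    0.0928    0.1088    0.1577]
  [  0.0752    0.1050    0.0721    1.1585    0.1274    0.1347    0.0794    0.1270]
  [  0.1319    0.0768    0.1534    0.1148    1.0613    0.1145    0.1298    0.1375]
  [  0.1418    0.1001    0.1571    0.0881    0.1556    1.1639    0.1104    0.1386]
  [  0.1595    0.1377    0.1038    0.1656    0.1254    0.1119    1.0825    0.0936]
  [  0.1231    0.0620    0.1146    0.1404    0.0577    0.0798    0.1421    1.1001]
Total output x = L · d:
  x_0 = 1.0930·57 + 0.1510·38 + 0.0872·95 + 0.1216·60 + 0.1414·5 + 0.1486·30 + 0.1032·53 + 0.1120·32 = 97.8446
  x_1 = 0.1188·57 + 1.0937·38 + 0.0731·95 + 0.1024·60 + 0.0820·5 + 0.0866·30 + 0.0928·53 + 0.1175·32 = 73.1093
  x_2 = 0.1679·57 + 0.1637·38 + 1.1376·95 + 0.1544·60 + 0.0875·5 + 0.0928·30 + 0.1088·53 + 0.1577·32 = 147.1681
  x_3 = 0.0752·57 + 0.1050·38 + 0.0721·95 + 1.1585·60 + 0.1274·5 + 0.1347·30 + 0.0794·53 + 0.1270·32 = 97.5863
  x_4 = 0.1319·57 + 0.0768·38 + 0.1534·95 + 0.1148·60 + 1.0613·5 + 0.1145·30 + 0.1298·53 + 0.1375·32 = 51.9168
  x_5 = 0.1418·57 + 0.1001·38 + 0.1571·95 + 0.0881·60 + 0.1556·5 + 1.1639·30 + 0.1104·53 + 0.1386·32 = 78.0805
  x_6 = 0.1595·57 + 0.1377·38 + 0.1038·95 + 0.1656·60 + 0.1254·5 + 0.1119·30 + 1.0825·53 + 0.0936·32 = 98.4655
  x_7 = 0.1231·57 + 0.0620·38 + 0.1146·95 + 0.1404·60 + 0.0577·5 + 0.0798·30 + 0.1421·53 + 1.1001·32 = 74.1021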